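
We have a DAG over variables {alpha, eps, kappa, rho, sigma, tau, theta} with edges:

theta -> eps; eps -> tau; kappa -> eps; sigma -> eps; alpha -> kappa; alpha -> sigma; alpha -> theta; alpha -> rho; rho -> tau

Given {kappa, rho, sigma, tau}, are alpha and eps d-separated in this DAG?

No

Enumerating the 4 paths from alpha to eps and testing each for blocking by {kappa, rho, sigma, tau}:
Path 1: alpha → theta → eps
  theta is a chain and theta is not conditioned on — no node blocks this path, so it is active.
Path 2: alpha → sigma → eps
  sigma is a chain here and sigma is conditioned on, so the path is blocked at sigma.
Path 3: alpha → rho → tau ← eps
  rho is a chain here and rho is conditioned on, so the path is blocked at rho.
Path 4: alpha → kappa → eps
  kappa is a chain here and kappa is conditioned on, so the path is blocked at kappa.
Because an active path exists, alpha and eps are not d-separated.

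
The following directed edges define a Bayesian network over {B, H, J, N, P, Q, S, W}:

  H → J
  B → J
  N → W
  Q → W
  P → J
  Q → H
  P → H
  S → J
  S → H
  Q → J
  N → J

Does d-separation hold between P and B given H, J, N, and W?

No

5 paths connect P and B; each must be blocked for d-separation to hold:
Path 1: P → J ← B
  J is a collider and J is conditioned on, which opens it — no node blocks this path, so it is active.
Path 2: P → H ← S → J ← B
  H is a collider and H is conditioned on, which opens it; S is a fork and S is not conditioned on; J is a collider and J is conditioned on, which opens it — no node blocks this path, so it is active.
Path 3: P → H ← Q → W ← N → J ← B
  N is a fork here and N is conditioned on, so the path is blocked at N.
Path 4: P → H ← Q → J ← B
  H is a collider and H is conditioned on, which opens it; Q is a fork and Q is not conditioned on; J is a collider and J is conditioned on, which opens it — no node blocks this path, so it is active.
Path 5: P → H → J ← B
  H is a chain here and H is conditioned on, so the path is blocked at H.
Because an active path exists, P and B are not d-separated.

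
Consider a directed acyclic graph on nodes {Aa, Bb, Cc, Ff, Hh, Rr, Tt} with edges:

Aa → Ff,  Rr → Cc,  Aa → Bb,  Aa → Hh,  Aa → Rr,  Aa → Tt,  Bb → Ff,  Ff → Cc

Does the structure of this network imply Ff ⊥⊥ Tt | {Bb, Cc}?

No

3 paths connect Ff and Tt; each must be blocked for d-separation to hold:
Path 1: Ff ← Aa → Tt
  Aa is a fork and Aa is not conditioned on — no node blocks this path, so it is active.
Path 2: Ff ← Bb ← Aa → Tt
  Bb is a chain here and Bb is conditioned on, so the path is blocked at Bb.
Path 3: Ff → Cc ← Rr ← Aa → Tt
  Cc is a collider and Cc is conditioned on, which opens it; Rr is a chain and Rr is not conditioned on; Aa is a fork and Aa is not conditioned on — no node blocks this path, so it is active.
Since the path Ff ← Aa → Tt is active, Ff and Tt are not d-separated given {Bb, Cc}.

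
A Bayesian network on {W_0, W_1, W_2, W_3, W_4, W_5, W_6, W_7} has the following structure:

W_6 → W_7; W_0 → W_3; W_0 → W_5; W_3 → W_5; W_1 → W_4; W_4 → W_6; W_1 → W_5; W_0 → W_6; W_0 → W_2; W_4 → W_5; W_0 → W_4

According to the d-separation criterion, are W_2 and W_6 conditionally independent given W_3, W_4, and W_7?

No

6 paths connect W_2 and W_6; each must be blocked for d-separation to hold:
  1. W_2 ← W_0 → W_5 ← W_4 → W_6 — W_0:fork[open]; W_5:collider[blocks]; W_4:fork[blocks] ⇒ blocked
  2. W_2 ← W_0 → W_5 ← W_1 → W_4 → W_6 — W_0:fork[open]; W_5:collider[blocks]; W_1:fork[open]; W_4:chain[blocks] ⇒ blocked
  3. W_2 ← W_0 → W_4 → W_6 — W_0:fork[open]; W_4:chain[blocks] ⇒ blocked
  4. W_2 ← W_0 → W_6 — W_0:fork[open] ⇒ active
  5. W_2 ← W_0 → W_3 → W_5 ← W_4 → W_6 — W_0:fork[open]; W_3:chain[blocks]; W_5:collider[blocks]; W_4:fork[blocks] ⇒ blocked
  6. W_2 ← W_0 → W_3 → W_5 ← W_1 → W_4 → W_6 — W_0:fork[open]; W_3:chain[blocks]; W_5:collider[blocks]; W_1:fork[open]; W_4:chain[blocks] ⇒ blocked
Since the path W_2 ← W_0 → W_6 is active, W_2 and W_6 are not d-separated given {W_3, W_4, W_7}.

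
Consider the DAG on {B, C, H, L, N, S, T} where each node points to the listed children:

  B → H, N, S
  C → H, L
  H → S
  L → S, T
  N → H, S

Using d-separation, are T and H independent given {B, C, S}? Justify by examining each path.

6 paths connect T and H; each must be blocked for d-separation to hold:
Path 1: T ← L ← C → H
  C is a fork here and C is conditioned on, so the path is blocked at C.
Path 2: T ← L → S ← B → H
  B is a fork here and B is conditioned on, so the path is blocked at B.
Path 3: T ← L → S ← B → N → H
  B is a fork here and B is conditioned on, so the path is blocked at B.
Path 4: T ← L → S ← H
  L is a fork and L is not conditioned on; S is a collider and S is conditioned on, which opens it — no node blocks this path, so it is active.
Path 5: T ← L → S ← N ← B → H
  B is a fork here and B is conditioned on, so the path is blocked at B.
Path 6: T ← L → S ← N → H
  L is a fork and L is not conditioned on; S is a collider and S is conditioned on, which opens it; N is a fork and N is not conditioned on — no node blocks this path, so it is active.
At least one path is unblocked, so d-separation fails.

No — T and H are not d-separated given {B, C, S}.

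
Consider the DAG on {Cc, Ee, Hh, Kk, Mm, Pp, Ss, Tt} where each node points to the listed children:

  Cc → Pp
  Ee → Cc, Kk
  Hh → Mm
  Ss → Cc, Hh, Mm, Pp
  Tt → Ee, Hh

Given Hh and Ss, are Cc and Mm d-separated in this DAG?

There are 6 undirected paths between Cc and Mm; checking each against the conditioning set {Hh, Ss}:
Path 1: Cc ← Ee ← Tt → Hh → Mm
  Hh is a chain here and Hh is conditioned on, so the path is blocked at Hh.
Path 2: Cc ← Ee ← Tt → Hh ← Ss → Mm
  Ss is a fork here and Ss is conditioned on, so the path is blocked at Ss.
Path 3: Cc → Pp ← Ss → Mm
  Pp is a collider here and neither Pp nor any of its descendants is conditioned on, so the collider stays closed — the path is blocked at Pp.
Path 4: Cc → Pp ← Ss → Hh → Mm
  Pp is a collider here and neither Pp nor any of its descendants is conditioned on, so the collider stays closed — the path is blocked at Pp.
Path 5: Cc ← Ss → Mm
  Ss is a fork here and Ss is conditioned on, so the path is blocked at Ss.
Path 6: Cc ← Ss → Hh → Mm
  Ss is a fork here and Ss is conditioned on, so the path is blocked at Ss.
All paths are blocked; Cc ⊥ Mm | {Hh, Ss} holds.

Yes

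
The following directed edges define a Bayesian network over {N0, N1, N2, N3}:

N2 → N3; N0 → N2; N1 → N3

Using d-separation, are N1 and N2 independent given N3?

No

Only one path connects N1 and N2:
Path 1: N1 → N3 ← N2
  N3 is a collider and N3 is conditioned on, which opens it — no node blocks this path, so it is active.
At least one path is unblocked, so d-separation fails.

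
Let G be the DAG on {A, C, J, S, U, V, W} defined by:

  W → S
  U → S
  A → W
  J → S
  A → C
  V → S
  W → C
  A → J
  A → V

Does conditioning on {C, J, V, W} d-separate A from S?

Yes — A and S are d-separated given {C, J, V, W}.

We examine all 4 paths between A and S:
  1. A → V → S — V:chain[blocks] ⇒ blocked
  2. A → J → S — J:chain[blocks] ⇒ blocked
  3. A → W → S — W:chain[blocks] ⇒ blocked
  4. A → C ← W → S — C:collider[open]; W:fork[blocks] ⇒ blocked
Every path is blocked, so A and S are d-separated given {C, J, V, W}.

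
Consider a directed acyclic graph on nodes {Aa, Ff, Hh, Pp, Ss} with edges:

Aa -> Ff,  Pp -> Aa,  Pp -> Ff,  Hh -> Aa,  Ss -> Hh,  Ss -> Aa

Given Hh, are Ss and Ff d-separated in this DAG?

4 paths connect Ss and Ff; each must be blocked for d-separation to hold:
Path 1: Ss → Hh → Aa ← Pp → Ff
  Hh is a chain here and Hh is conditioned on, so the path is blocked at Hh.
Path 2: Ss → Hh → Aa → Ff
  Hh is a chain here and Hh is conditioned on, so the path is blocked at Hh.
Path 3: Ss → Aa ← Pp → Ff
  Aa is a collider here and neither Aa nor any of its descendants is conditioned on, so the collider stays closed — the path is blocked at Aa.
Path 4: Ss → Aa → Ff
  Aa is a chain and Aa is not conditioned on — no node blocks this path, so it is active.
At least one path is unblocked, so d-separation fails.

No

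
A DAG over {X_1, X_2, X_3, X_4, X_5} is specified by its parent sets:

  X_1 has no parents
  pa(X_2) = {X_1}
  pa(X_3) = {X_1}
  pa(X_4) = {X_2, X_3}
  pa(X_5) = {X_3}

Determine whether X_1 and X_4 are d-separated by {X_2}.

No

Enumerating the 2 paths from X_1 to X_4 and testing each for blocking by {X_2}:
Path 1: X_1 → X_3 → X_4
  X_3 is a chain and X_3 is not conditioned on — no node blocks this path, so it is active.
Path 2: X_1 → X_2 → X_4
  X_2 is a chain here and X_2 is conditioned on, so the path is blocked at X_2.
Because an active path exists, X_1 and X_4 are not d-separated.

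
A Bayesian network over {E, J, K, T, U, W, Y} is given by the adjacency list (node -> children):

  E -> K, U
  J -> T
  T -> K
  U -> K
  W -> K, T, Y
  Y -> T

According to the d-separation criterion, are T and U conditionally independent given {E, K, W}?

6 paths connect T and U; each must be blocked for d-separation to hold:
Path 1: T ← Y ← W → K ← E → U
  W is a fork here and W is conditioned on, so the path is blocked at W.
Path 2: T ← Y ← W → K ← U
  W is a fork here and W is conditioned on, so the path is blocked at W.
Path 3: T ← W → K ← E → U
  W is a fork here and W is conditioned on, so the path is blocked at W.
Path 4: T ← W → K ← U
  W is a fork here and W is conditioned on, so the path is blocked at W.
Path 5: T → K ← E → U
  E is a fork here and E is conditioned on, so the path is blocked at E.
Path 6: T → K ← U
  K is a collider and K is conditioned on, which opens it — no node blocks this path, so it is active.
Because an active path exists, T and U are not d-separated.

No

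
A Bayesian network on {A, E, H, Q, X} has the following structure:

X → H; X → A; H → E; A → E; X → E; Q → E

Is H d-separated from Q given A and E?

No

There are 3 undirected paths between H and Q; checking each against the conditioning set {A, E}:
  1. H → E ← Q — E:collider[open] ⇒ active
  2. H ← X → A → E ← Q — X:fork[open]; A:chain[blocks]; E:collider[open] ⇒ blocked
  3. H ← X → E ← Q — X:fork[open]; E:collider[open] ⇒ active
Because an active path exists, H and Q are not d-separated.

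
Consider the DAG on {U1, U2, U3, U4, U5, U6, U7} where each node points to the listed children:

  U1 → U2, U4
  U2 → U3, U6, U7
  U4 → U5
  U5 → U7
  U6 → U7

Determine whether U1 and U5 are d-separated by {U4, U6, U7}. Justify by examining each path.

3 paths connect U1 and U5; each must be blocked for d-separation to hold:
Path 1: U1 → U4 → U5
  U4 is a chain here and U4 is conditioned on, so the path is blocked at U4.
Path 2: U1 → U2 → U7 ← U5
  U2 is a chain and U2 is not conditioned on; U7 is a collider and U7 is conditioned on, which opens it — no node blocks this path, so it is active.
Path 3: U1 → U2 → U6 → U7 ← U5
  U6 is a chain here and U6 is conditioned on, so the path is blocked at U6.
Since the path U1 → U2 → U7 ← U5 is active, U1 and U5 are not d-separated given {U4, U6, U7}.

No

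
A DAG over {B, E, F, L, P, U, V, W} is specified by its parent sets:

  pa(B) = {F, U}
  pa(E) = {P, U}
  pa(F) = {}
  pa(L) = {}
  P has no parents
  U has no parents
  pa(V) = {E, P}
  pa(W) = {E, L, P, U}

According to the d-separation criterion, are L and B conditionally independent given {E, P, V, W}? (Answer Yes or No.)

4 paths connect L and B; each must be blocked for d-separation to hold:
  1. L → W ← U → B — W:collider[open]; U:fork[open] ⇒ active
  2. L → W ← E ← U → B — W:collider[open]; E:chain[blocks]; U:fork[open] ⇒ blocked
  3. L → W ← P → E ← U → B — W:collider[open]; P:fork[blocks]; E:collider[open]; U:fork[open] ⇒ blocked
  4. L → W ← P → V ← E ← U → B — W:collider[open]; P:fork[blocks]; V:collider[open]; E:chain[blocks]; U:fork[open] ⇒ blocked
At least one path is unblocked, so d-separation fails.

No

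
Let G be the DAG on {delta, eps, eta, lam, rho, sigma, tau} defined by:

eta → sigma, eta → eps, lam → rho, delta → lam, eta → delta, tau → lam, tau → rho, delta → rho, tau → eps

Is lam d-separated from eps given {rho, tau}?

We examine all 6 paths between lam and eps:
Path 1: lam → rho ← delta ← eta → eps
  rho is a collider and rho is conditioned on, which opens it; delta is a chain and delta is not conditioned on; eta is a fork and eta is not conditioned on — no node blocks this path, so it is active.
Path 2: lam → rho ← tau → eps
  tau is a fork here and tau is conditioned on, so the path is blocked at tau.
Path 3: lam ← delta → rho ← tau → eps
  tau is a fork here and tau is conditioned on, so the path is blocked at tau.
Path 4: lam ← delta ← eta → eps
  delta is a chain and delta is not conditioned on; eta is a fork and eta is not conditioned on — no node blocks this path, so it is active.
Path 5: lam ← tau → eps
  tau is a fork here and tau is conditioned on, so the path is blocked at tau.
Path 6: lam ← tau → rho ← delta ← eta → eps
  tau is a fork here and tau is conditioned on, so the path is blocked at tau.
At least one path is unblocked, so d-separation fails.

No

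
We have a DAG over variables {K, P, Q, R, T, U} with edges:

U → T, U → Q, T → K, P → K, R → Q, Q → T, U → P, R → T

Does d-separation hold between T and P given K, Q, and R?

No — T and P are not d-separated given {K, Q, R}.

There are 4 undirected paths between T and P; checking each against the conditioning set {K, Q, R}:
  1. T ← U → P — U:fork[open] ⇒ active
  2. T ← Q ← U → P — Q:chain[blocks]; U:fork[open] ⇒ blocked
  3. T → K ← P — K:collider[open] ⇒ active
  4. T ← R → Q ← U → P — R:fork[blocks]; Q:collider[open]; U:fork[open] ⇒ blocked
Because an active path exists, T and P are not d-separated.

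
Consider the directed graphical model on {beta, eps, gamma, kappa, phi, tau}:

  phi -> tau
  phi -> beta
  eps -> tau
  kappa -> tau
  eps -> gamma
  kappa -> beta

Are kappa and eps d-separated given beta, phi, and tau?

We examine all 2 paths between kappa and eps:
  1. kappa → beta ← phi → tau ← eps — beta:collider[open]; phi:fork[blocks]; tau:collider[open] ⇒ blocked
  2. kappa → tau ← eps — tau:collider[open] ⇒ active
At least one path is unblocked, so d-separation fails.

No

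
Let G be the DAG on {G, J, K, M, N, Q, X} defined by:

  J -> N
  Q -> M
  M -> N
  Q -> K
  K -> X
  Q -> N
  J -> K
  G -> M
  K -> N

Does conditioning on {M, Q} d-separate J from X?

No

4 paths connect J and X; each must be blocked for d-separation to hold:
Path 1: J → N ← M ← Q → K → X
  N is a collider here and neither N nor any of its descendants is conditioned on, so the collider stays closed — the path is blocked at N.
Path 2: J → N ← Q → K → X
  N is a collider here and neither N nor any of its descendants is conditioned on, so the collider stays closed — the path is blocked at N.
Path 3: J → N ← K → X
  N is a collider here and neither N nor any of its descendants is conditioned on, so the collider stays closed — the path is blocked at N.
Path 4: J → K → X
  K is a chain and K is not conditioned on — no node blocks this path, so it is active.
At least one path is unblocked, so d-separation fails.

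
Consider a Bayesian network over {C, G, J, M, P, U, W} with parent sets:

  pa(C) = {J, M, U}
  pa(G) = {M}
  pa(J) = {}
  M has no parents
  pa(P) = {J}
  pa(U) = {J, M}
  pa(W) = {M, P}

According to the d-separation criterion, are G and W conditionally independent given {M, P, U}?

Yes

We examine all 5 paths between G and W:
Path 1: G ← M → W
  M is a fork here and M is conditioned on, so the path is blocked at M.
Path 2: G ← M → U ← J → P → W
  M is a fork here and M is conditioned on, so the path is blocked at M.
Path 3: G ← M → U → C ← J → P → W
  M is a fork here and M is conditioned on, so the path is blocked at M.
Path 4: G ← M → C ← U ← J → P → W
  M is a fork here and M is conditioned on, so the path is blocked at M.
Path 5: G ← M → C ← J → P → W
  M is a fork here and M is conditioned on, so the path is blocked at M.
Since every path is blocked, d-separation holds.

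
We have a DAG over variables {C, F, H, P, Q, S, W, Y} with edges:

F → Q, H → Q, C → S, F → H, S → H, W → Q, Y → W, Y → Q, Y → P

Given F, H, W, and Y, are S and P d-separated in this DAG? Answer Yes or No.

Yes

Enumerating the 4 paths from S to P and testing each for blocking by {F, H, W, Y}:
Path 1: S → H ← F → Q ← W ← Y → P
  F is a fork here and F is conditioned on, so the path is blocked at F.
Path 2: S → H ← F → Q ← Y → P
  F is a fork here and F is conditioned on, so the path is blocked at F.
Path 3: S → H → Q ← W ← Y → P
  H is a chain here and H is conditioned on, so the path is blocked at H.
Path 4: S → H → Q ← Y → P
  H is a chain here and H is conditioned on, so the path is blocked at H.
Every path is blocked, so S and P are d-separated given {F, H, W, Y}.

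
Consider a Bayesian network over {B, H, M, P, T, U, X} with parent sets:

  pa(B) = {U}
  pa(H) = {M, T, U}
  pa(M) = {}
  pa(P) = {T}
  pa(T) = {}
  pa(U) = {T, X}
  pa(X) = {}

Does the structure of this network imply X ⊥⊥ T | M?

2 paths connect X and T; each must be blocked for d-separation to hold:
Path 1: X → U → H ← T
  H is a collider here and neither H nor any of its descendants is conditioned on, so the collider stays closed — the path is blocked at H.
Path 2: X → U ← T
  U is a collider here and neither U nor any of its descendants is conditioned on, so the collider stays closed — the path is blocked at U.
All paths are blocked; X ⊥ T | {M} holds.

Yes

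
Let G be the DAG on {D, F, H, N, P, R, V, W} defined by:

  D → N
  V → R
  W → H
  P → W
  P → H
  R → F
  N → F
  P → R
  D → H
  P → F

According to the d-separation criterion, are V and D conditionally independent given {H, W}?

Yes

There are 6 undirected paths between V and D; checking each against the conditioning set {H, W}:
  1. V → R → F ← P → W → H ← D — R:chain[open]; F:collider[blocks]; P:fork[open]; W:chain[blocks]; H:collider[open] ⇒ blocked
  2. V → R → F ← P → H ← D — R:chain[open]; F:collider[blocks]; P:fork[open]; H:collider[open] ⇒ blocked
  3. V → R → F ← N ← D — R:chain[open]; F:collider[blocks]; N:chain[open] ⇒ blocked
  4. V → R ← P → W → H ← D — R:collider[blocks]; P:fork[open]; W:chain[blocks]; H:collider[open] ⇒ blocked
  5. V → R ← P → H ← D — R:collider[blocks]; P:fork[open]; H:collider[open] ⇒ blocked
  6. V → R ← P → F ← N ← D — R:collider[blocks]; P:fork[open]; F:collider[blocks]; N:chain[open] ⇒ blocked
All paths are blocked; V ⊥ D | {H, W} holds.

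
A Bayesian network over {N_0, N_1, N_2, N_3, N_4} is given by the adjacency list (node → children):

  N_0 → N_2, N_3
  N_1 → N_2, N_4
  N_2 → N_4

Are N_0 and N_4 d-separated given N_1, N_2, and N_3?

There are 2 undirected paths between N_0 and N_4; checking each against the conditioning set {N_1, N_2, N_3}:
Path 1: N_0 → N_2 ← N_1 → N_4
  N_1 is a fork here and N_1 is conditioned on, so the path is blocked at N_1.
Path 2: N_0 → N_2 → N_4
  N_2 is a chain here and N_2 is conditioned on, so the path is blocked at N_2.
Every path is blocked, so N_0 and N_4 are d-separated given {N_1, N_2, N_3}.

Yes — N_0 and N_4 are d-separated given {N_1, N_2, N_3}.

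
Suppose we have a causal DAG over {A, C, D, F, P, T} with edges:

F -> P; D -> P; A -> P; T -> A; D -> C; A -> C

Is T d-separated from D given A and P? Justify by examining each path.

We examine all 2 paths between T and D:
Path 1: T → A → C ← D
  A is a chain here and A is conditioned on, so the path is blocked at A.
Path 2: T → A → P ← D
  A is a chain here and A is conditioned on, so the path is blocked at A.
All paths are blocked; T ⊥ D | {A, P} holds.

Yes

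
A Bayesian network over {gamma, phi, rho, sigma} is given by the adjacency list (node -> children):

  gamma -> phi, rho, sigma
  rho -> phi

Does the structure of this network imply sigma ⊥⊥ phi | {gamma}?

There are 2 undirected paths between sigma and phi; checking each against the conditioning set {gamma}:
  1. sigma ← gamma → rho → phi — gamma:fork[blocks]; rho:chain[open] ⇒ blocked
  2. sigma ← gamma → phi — gamma:fork[blocks] ⇒ blocked
Every path is blocked, so sigma and phi are d-separated given {gamma}.

Yes — sigma and phi are d-separated given {gamma}.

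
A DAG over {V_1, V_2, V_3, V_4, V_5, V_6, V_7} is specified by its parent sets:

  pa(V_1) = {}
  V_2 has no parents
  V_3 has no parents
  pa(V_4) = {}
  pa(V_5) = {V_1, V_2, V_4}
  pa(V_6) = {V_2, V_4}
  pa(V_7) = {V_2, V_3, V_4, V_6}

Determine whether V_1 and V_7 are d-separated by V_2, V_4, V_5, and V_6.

Yes

6 paths connect V_1 and V_7; each must be blocked for d-separation to hold:
Path 1: V_1 → V_5 ← V_4 → V_7
  V_4 is a fork here and V_4 is conditioned on, so the path is blocked at V_4.
Path 2: V_1 → V_5 ← V_4 → V_6 → V_7
  V_4 is a fork here and V_4 is conditioned on, so the path is blocked at V_4.
Path 3: V_1 → V_5 ← V_4 → V_6 ← V_2 → V_7
  V_4 is a fork here and V_4 is conditioned on, so the path is blocked at V_4.
Path 4: V_1 → V_5 ← V_2 → V_7
  V_2 is a fork here and V_2 is conditioned on, so the path is blocked at V_2.
Path 5: V_1 → V_5 ← V_2 → V_6 ← V_4 → V_7
  V_2 is a fork here and V_2 is conditioned on, so the path is blocked at V_2.
Path 6: V_1 → V_5 ← V_2 → V_6 → V_7
  V_2 is a fork here and V_2 is conditioned on, so the path is blocked at V_2.
All paths are blocked; V_1 ⊥ V_7 | {V_2, V_4, V_5, V_6} holds.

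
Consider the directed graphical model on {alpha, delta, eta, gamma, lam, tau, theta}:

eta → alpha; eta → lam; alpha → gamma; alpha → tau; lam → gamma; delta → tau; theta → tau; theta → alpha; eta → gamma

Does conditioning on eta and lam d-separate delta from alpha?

We examine all 2 paths between delta and alpha:
Path 1: delta → tau ← alpha
  tau is a collider here and neither tau nor any of its descendants is conditioned on, so the collider stays closed — the path is blocked at tau.
Path 2: delta → tau ← theta → alpha
  tau is a collider here and neither tau nor any of its descendants is conditioned on, so the collider stays closed — the path is blocked at tau.
Every path is blocked, so delta and alpha are d-separated given {eta, lam}.

Yes — delta and alpha are d-separated given {eta, lam}.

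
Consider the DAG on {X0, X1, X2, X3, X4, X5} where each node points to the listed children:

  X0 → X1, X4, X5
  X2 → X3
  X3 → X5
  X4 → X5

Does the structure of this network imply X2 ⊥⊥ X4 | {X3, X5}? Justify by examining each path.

Yes

We examine all 2 paths between X2 and X4:
Path 1: X2 → X3 → X5 ← X4
  X3 is a chain here and X3 is conditioned on, so the path is blocked at X3.
Path 2: X2 → X3 → X5 ← X0 → X4
  X3 is a chain here and X3 is conditioned on, so the path is blocked at X3.
Every path is blocked, so X2 and X4 are d-separated given {X3, X5}.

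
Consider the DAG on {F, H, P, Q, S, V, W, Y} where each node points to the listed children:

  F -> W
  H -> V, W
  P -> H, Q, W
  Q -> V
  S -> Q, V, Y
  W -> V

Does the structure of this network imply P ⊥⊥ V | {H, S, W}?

Enumerating the 6 paths from P to V and testing each for blocking by {H, S, W}:
Path 1: P → Q ← S → V
  Q is a collider here and neither Q nor any of its descendants is conditioned on, so the collider stays closed — the path is blocked at Q.
Path 2: P → Q → V
  Q is a chain and Q is not conditioned on — no node blocks this path, so it is active.
Path 3: P → W → V
  W is a chain here and W is conditioned on, so the path is blocked at W.
Path 4: P → W ← H → V
  H is a fork here and H is conditioned on, so the path is blocked at H.
Path 5: P → H → W → V
  H is a chain here and H is conditioned on, so the path is blocked at H.
Path 6: P → H → V
  H is a chain here and H is conditioned on, so the path is blocked at H.
At least one path is unblocked, so d-separation fails.

No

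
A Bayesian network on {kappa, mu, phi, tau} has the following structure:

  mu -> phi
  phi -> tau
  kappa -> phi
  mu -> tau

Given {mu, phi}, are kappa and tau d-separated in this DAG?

Enumerating the 2 paths from kappa to tau and testing each for blocking by {mu, phi}:
Path 1: kappa → phi ← mu → tau
  mu is a fork here and mu is conditioned on, so the path is blocked at mu.
Path 2: kappa → phi → tau
  phi is a chain here and phi is conditioned on, so the path is blocked at phi.
All paths are blocked; kappa ⊥ tau | {mu, phi} holds.

Yes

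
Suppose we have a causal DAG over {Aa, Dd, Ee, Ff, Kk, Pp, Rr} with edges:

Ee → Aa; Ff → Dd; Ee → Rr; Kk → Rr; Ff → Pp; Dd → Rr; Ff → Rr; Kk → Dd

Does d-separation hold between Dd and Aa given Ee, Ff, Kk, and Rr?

Yes

There are 3 undirected paths between Dd and Aa; checking each against the conditioning set {Ee, Ff, Kk, Rr}:
  1. Dd → Rr ← Ee → Aa — Rr:collider[open]; Ee:fork[blocks] ⇒ blocked
  2. Dd ← Ff → Rr ← Ee → Aa — Ff:fork[blocks]; Rr:collider[open]; Ee:fork[blocks] ⇒ blocked
  3. Dd ← Kk → Rr ← Ee → Aa — Kk:fork[blocks]; Rr:collider[open]; Ee:fork[blocks] ⇒ blocked
Since every path is blocked, d-separation holds.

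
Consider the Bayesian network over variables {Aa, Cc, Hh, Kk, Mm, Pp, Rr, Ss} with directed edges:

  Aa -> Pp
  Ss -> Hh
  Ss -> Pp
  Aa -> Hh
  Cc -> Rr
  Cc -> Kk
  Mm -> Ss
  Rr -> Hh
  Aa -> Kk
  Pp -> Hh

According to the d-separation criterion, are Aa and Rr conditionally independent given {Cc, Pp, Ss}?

Yes

There are 4 undirected paths between Aa and Rr; checking each against the conditioning set {Cc, Pp, Ss}:
Path 1: Aa → Pp ← Ss → Hh ← Rr
  Ss is a fork here and Ss is conditioned on, so the path is blocked at Ss.
Path 2: Aa → Pp → Hh ← Rr
  Pp is a chain here and Pp is conditioned on, so the path is blocked at Pp.
Path 3: Aa → Kk ← Cc → Rr
  Kk is a collider here and neither Kk nor any of its descendants is conditioned on, so the collider stays closed — the path is blocked at Kk.
Path 4: Aa → Hh ← Rr
  Hh is a collider here and neither Hh nor any of its descendants is conditioned on, so the collider stays closed — the path is blocked at Hh.
Since every path is blocked, d-separation holds.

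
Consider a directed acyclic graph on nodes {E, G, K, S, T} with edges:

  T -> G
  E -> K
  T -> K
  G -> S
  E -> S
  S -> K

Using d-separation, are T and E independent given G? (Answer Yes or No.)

Yes

We examine all 4 paths between T and E:
  1. T → K ← E — K:collider[blocks] ⇒ blocked
  2. T → K ← S ← E — K:collider[blocks]; S:chain[open] ⇒ blocked
  3. T → G → S → K ← E — G:chain[blocks]; S:chain[open]; K:collider[blocks] ⇒ blocked
  4. T → G → S ← E — G:chain[blocks]; S:collider[blocks] ⇒ blocked
Since every path is blocked, d-separation holds.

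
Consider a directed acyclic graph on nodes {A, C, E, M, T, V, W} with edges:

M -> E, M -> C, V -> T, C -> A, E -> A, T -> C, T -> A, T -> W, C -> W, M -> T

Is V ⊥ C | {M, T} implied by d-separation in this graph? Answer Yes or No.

Yes

Enumerating the 6 paths from V to C and testing each for blocking by {M, T}:
  1. V → T ← M → C — T:collider[open]; M:fork[blocks] ⇒ blocked
  2. V → T ← M → E → A ← C — T:collider[open]; M:fork[blocks]; E:chain[open]; A:collider[blocks] ⇒ blocked
  3. V → T → C — T:chain[blocks] ⇒ blocked
  4. V → T → A ← C — T:chain[blocks]; A:collider[blocks] ⇒ blocked
  5. V → T → A ← E ← M → C — T:chain[blocks]; A:collider[blocks]; E:chain[open]; M:fork[blocks] ⇒ blocked
  6. V → T → W ← C — T:chain[blocks]; W:collider[blocks] ⇒ blocked
All paths are blocked; V ⊥ C | {M, T} holds.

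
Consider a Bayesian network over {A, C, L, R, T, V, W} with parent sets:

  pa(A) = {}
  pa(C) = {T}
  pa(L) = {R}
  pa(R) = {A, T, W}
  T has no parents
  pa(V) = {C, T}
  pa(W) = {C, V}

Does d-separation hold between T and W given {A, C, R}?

We examine all 5 paths between T and W:
  1. T → V → W — V:chain[open] ⇒ active
  2. T → V ← C → W — V:collider[open]; C:fork[blocks] ⇒ blocked
  3. T → C → W — C:chain[blocks] ⇒ blocked
  4. T → C → V → W — C:chain[blocks]; V:chain[open] ⇒ blocked
  5. T → R ← W — R:collider[open] ⇒ active
At least one path is unblocked, so d-separation fails.

No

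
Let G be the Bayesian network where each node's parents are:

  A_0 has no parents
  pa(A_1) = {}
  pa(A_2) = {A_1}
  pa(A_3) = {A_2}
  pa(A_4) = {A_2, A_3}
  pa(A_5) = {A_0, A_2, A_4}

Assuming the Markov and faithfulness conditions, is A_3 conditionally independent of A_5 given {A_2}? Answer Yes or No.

There are 4 undirected paths between A_3 and A_5; checking each against the conditioning set {A_2}:
Path 1: A_3 → A_4 → A_5
  A_4 is a chain and A_4 is not conditioned on — no node blocks this path, so it is active.
Path 2: A_3 → A_4 ← A_2 → A_5
  A_4 is a collider here and neither A_4 nor any of its descendants is conditioned on, so the collider stays closed — the path is blocked at A_4.
Path 3: A_3 ← A_2 → A_5
  A_2 is a fork here and A_2 is conditioned on, so the path is blocked at A_2.
Path 4: A_3 ← A_2 → A_4 → A_5
  A_2 is a fork here and A_2 is conditioned on, so the path is blocked at A_2.
At least one path is unblocked, so d-separation fails.

No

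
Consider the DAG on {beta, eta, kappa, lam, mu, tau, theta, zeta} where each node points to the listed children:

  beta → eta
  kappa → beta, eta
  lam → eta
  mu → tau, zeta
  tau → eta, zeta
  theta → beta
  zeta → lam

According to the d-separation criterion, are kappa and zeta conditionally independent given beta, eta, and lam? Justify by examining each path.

We examine all 6 paths between kappa and zeta:
Path 1: kappa → eta ← tau → zeta
  eta is a collider and eta is conditioned on, which opens it; tau is a fork and tau is not conditioned on — no node blocks this path, so it is active.
Path 2: kappa → eta ← tau ← mu → zeta
  eta is a collider and eta is conditioned on, which opens it; tau is a chain and tau is not conditioned on; mu is a fork and mu is not conditioned on — no node blocks this path, so it is active.
Path 3: kappa → eta ← lam ← zeta
  lam is a chain here and lam is conditioned on, so the path is blocked at lam.
Path 4: kappa → beta → eta ← tau → zeta
  beta is a chain here and beta is conditioned on, so the path is blocked at beta.
Path 5: kappa → beta → eta ← tau ← mu → zeta
  beta is a chain here and beta is conditioned on, so the path is blocked at beta.
Path 6: kappa → beta → eta ← lam ← zeta
  beta is a chain here and beta is conditioned on, so the path is blocked at beta.
Since the path kappa → eta ← tau → zeta is active, kappa and zeta are not d-separated given {beta, eta, lam}.

No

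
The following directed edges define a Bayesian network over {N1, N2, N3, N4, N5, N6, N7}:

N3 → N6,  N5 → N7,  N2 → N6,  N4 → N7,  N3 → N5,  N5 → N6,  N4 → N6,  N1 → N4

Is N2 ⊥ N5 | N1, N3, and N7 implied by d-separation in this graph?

Enumerating the 3 paths from N2 to N5 and testing each for blocking by {N1, N3, N7}:
Path 1: N2 → N6 ← N3 → N5
  N6 is a collider here and neither N6 nor any of its descendants is conditioned on, so the collider stays closed — the path is blocked at N6.
Path 2: N2 → N6 ← N4 → N7 ← N5
  N6 is a collider here and neither N6 nor any of its descendants is conditioned on, so the collider stays closed — the path is blocked at N6.
Path 3: N2 → N6 ← N5
  N6 is a collider here and neither N6 nor any of its descendants is conditioned on, so the collider stays closed — the path is blocked at N6.
Since every path is blocked, d-separation holds.

Yes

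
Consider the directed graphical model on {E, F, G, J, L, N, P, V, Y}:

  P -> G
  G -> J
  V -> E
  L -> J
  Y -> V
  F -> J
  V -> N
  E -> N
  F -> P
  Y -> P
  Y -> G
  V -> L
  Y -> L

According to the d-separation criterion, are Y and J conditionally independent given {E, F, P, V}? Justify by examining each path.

Enumerating the 6 paths from Y to J and testing each for blocking by {E, F, P, V}:
Path 1: Y → G ← P ← F → J
  G is a collider here and neither G nor any of its descendants is conditioned on, so the collider stays closed — the path is blocked at G.
Path 2: Y → G → J
  G is a chain and G is not conditioned on — no node blocks this path, so it is active.
Path 3: Y → P → G → J
  P is a chain here and P is conditioned on, so the path is blocked at P.
Path 4: Y → P ← F → J
  F is a fork here and F is conditioned on, so the path is blocked at F.
Path 5: Y → V → L → J
  V is a chain here and V is conditioned on, so the path is blocked at V.
Path 6: Y → L → J
  L is a chain and L is not conditioned on — no node blocks this path, so it is active.
Because an active path exists, Y and J are not d-separated.

No — Y and J are not d-separated given {E, F, P, V}.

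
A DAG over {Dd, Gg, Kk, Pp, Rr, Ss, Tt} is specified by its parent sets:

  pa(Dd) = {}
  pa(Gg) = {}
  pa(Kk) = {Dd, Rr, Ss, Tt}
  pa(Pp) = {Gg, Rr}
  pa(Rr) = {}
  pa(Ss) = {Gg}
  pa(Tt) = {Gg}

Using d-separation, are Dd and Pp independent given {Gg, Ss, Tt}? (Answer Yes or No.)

There are 3 undirected paths between Dd and Pp; checking each against the conditioning set {Gg, Ss, Tt}:
  1. Dd → Kk ← Ss ← Gg → Pp — Kk:collider[blocks]; Ss:chain[blocks]; Gg:fork[blocks] ⇒ blocked
  2. Dd → Kk ← Rr → Pp — Kk:collider[blocks]; Rr:fork[open] ⇒ blocked
  3. Dd → Kk ← Tt ← Gg → Pp — Kk:collider[blocks]; Tt:chain[blocks]; Gg:fork[blocks] ⇒ blocked
Since every path is blocked, d-separation holds.

Yes — Dd and Pp are d-separated given {Gg, Ss, Tt}.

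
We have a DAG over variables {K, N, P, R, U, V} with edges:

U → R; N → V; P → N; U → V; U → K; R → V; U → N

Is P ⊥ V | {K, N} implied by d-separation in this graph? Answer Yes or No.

No

There are 3 undirected paths between P and V; checking each against the conditioning set {K, N}:
Path 1: P → N → V
  N is a chain here and N is conditioned on, so the path is blocked at N.
Path 2: P → N ← U → R → V
  N is a collider and N is conditioned on, which opens it; U is a fork and U is not conditioned on; R is a chain and R is not conditioned on — no node blocks this path, so it is active.
Path 3: P → N ← U → V
  N is a collider and N is conditioned on, which opens it; U is a fork and U is not conditioned on — no node blocks this path, so it is active.
At least one path is unblocked, so d-separation fails.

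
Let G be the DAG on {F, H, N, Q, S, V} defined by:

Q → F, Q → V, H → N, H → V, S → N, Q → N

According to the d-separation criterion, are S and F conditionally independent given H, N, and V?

There are 2 undirected paths between S and F; checking each against the conditioning set {H, N, V}:
  1. S → N ← Q → F — N:collider[open]; Q:fork[open] ⇒ active
  2. S → N ← H → V ← Q → F — N:collider[open]; H:fork[blocks]; V:collider[open]; Q:fork[open] ⇒ blocked
Since the path S → N ← Q → F is active, S and F are not d-separated given {H, N, V}.

No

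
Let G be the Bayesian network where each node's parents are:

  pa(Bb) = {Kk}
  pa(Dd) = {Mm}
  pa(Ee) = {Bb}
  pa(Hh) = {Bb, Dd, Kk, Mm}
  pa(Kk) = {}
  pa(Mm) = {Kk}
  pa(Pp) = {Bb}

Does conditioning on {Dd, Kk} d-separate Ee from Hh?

We examine all 4 paths between Ee and Hh:
  1. Ee ← Bb ← Kk → Mm → Dd → Hh — Bb:chain[open]; Kk:fork[blocks]; Mm:chain[open]; Dd:chain[blocks] ⇒ blocked
  2. Ee ← Bb ← Kk → Mm → Hh — Bb:chain[open]; Kk:fork[blocks]; Mm:chain[open] ⇒ blocked
  3. Ee ← Bb ← Kk → Hh — Bb:chain[open]; Kk:fork[blocks] ⇒ blocked
  4. Ee ← Bb → Hh — Bb:fork[open] ⇒ active
At least one path is unblocked, so d-separation fails.

No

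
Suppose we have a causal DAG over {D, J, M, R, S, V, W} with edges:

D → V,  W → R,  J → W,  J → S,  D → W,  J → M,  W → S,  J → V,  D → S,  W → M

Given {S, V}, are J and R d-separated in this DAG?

No — J and R are not d-separated given {S, V}.

There are 6 undirected paths between J and R; checking each against the conditioning set {S, V}:
Path 1: J → M ← W → R
  M is a collider here and neither M nor any of its descendants is conditioned on, so the collider stays closed — the path is blocked at M.
Path 2: J → S ← W → R
  S is a collider and S is conditioned on, which opens it; W is a fork and W is not conditioned on — no node blocks this path, so it is active.
Path 3: J → S ← D → W → R
  S is a collider and S is conditioned on, which opens it; D is a fork and D is not conditioned on; W is a chain and W is not conditioned on — no node blocks this path, so it is active.
Path 4: J → V ← D → S ← W → R
  V is a collider and V is conditioned on, which opens it; D is a fork and D is not conditioned on; S is a collider and S is conditioned on, which opens it; W is a fork and W is not conditioned on — no node blocks this path, so it is active.
Path 5: J → V ← D → W → R
  V is a collider and V is conditioned on, which opens it; D is a fork and D is not conditioned on; W is a chain and W is not conditioned on — no node blocks this path, so it is active.
Path 6: J → W → R
  W is a chain and W is not conditioned on — no node blocks this path, so it is active.
Since the path J → S ← W → R is active, J and R are not d-separated given {S, V}.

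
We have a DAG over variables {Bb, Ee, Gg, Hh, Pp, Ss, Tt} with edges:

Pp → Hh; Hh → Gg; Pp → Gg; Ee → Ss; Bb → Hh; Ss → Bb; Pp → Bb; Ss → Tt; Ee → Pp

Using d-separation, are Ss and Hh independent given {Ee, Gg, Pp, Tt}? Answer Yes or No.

Enumerating the 6 paths from Ss to Hh and testing each for blocking by {Ee, Gg, Pp, Tt}:
  1. Ss → Bb → Hh — Bb:chain[open] ⇒ active
  2. Ss → Bb ← Pp → Hh — Bb:collider[open]; Pp:fork[blocks] ⇒ blocked
  3. Ss → Bb ← Pp → Gg ← Hh — Bb:collider[open]; Pp:fork[blocks]; Gg:collider[open] ⇒ blocked
  4. Ss ← Ee → Pp → Hh — Ee:fork[blocks]; Pp:chain[blocks] ⇒ blocked
  5. Ss ← Ee → Pp → Gg ← Hh — Ee:fork[blocks]; Pp:chain[blocks]; Gg:collider[open] ⇒ blocked
  6. Ss ← Ee → Pp → Bb → Hh — Ee:fork[blocks]; Pp:chain[blocks]; Bb:chain[open] ⇒ blocked
At least one path is unblocked, so d-separation fails.

No — Ss and Hh are not d-separated given {Ee, Gg, Pp, Tt}.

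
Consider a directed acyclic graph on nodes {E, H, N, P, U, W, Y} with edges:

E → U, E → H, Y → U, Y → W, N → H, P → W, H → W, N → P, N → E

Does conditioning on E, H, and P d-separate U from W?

Enumerating the 5 paths from U to W and testing each for blocking by {E, H, P}:
  1. U ← E → H → W — E:fork[blocks]; H:chain[blocks] ⇒ blocked
  2. U ← E → H ← N → P → W — E:fork[blocks]; H:collider[open]; N:fork[open]; P:chain[blocks] ⇒ blocked
  3. U ← E ← N → H → W — E:chain[blocks]; N:fork[open]; H:chain[blocks] ⇒ blocked
  4. U ← E ← N → P → W — E:chain[blocks]; N:fork[open]; P:chain[blocks] ⇒ blocked
  5. U ← Y → W — Y:fork[open] ⇒ active
At least one path is unblocked, so d-separation fails.

No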